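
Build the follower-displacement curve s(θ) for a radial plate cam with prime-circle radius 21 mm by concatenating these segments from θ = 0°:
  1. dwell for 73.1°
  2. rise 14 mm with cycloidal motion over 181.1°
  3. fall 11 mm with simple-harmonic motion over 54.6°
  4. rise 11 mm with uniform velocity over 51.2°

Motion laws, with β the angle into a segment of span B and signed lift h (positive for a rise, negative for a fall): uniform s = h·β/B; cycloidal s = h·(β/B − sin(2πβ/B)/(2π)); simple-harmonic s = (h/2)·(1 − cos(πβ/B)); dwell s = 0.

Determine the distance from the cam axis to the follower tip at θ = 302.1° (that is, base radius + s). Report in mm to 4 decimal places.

seg 1 [0°–73.1°] dwell: s stays 0.0000
seg 2 [73.1°–254.2°] cycloidal, h=14: full span → s += 14 → s = 14.0000
seg 3 [254.2°–308.8°] simple-harmonic, h=-11: θ=302.1° here. β=47.9, B=54.6. -11/2·(1 − cos(π·0.8773)) = -10.5963 → s = 3.4037
radial distance = base radius + s = 21 + 3.4037 = 24.4037

24.4037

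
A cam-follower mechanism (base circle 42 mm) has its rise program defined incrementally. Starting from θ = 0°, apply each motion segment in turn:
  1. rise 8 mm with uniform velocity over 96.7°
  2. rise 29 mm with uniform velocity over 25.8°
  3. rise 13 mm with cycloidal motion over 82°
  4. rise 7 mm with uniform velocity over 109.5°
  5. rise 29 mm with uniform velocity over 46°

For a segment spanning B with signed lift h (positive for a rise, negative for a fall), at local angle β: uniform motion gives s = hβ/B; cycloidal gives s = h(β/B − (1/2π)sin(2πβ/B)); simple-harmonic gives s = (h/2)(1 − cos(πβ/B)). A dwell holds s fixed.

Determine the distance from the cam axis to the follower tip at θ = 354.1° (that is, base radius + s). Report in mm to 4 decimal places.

seg 1 [0°–96.7°] uniform, h=8: full span → s += 8 → s = 8.0000
seg 2 [96.7°–122.5°] uniform, h=29: full span → s += 29 → s = 37.0000
seg 3 [122.5°–204.5°] cycloidal, h=13: full span → s += 13 → s = 50.0000
seg 4 [204.5°–314°] uniform, h=7: full span → s += 7 → s = 57.0000
seg 5 [314°–360°] uniform, h=29: θ=354.1° here. β=40.1, B=46. 29·40.1/46 = 25.2804 → s = 82.2804
radial distance = base radius + s = 42 + 82.2804 = 124.2804

124.2804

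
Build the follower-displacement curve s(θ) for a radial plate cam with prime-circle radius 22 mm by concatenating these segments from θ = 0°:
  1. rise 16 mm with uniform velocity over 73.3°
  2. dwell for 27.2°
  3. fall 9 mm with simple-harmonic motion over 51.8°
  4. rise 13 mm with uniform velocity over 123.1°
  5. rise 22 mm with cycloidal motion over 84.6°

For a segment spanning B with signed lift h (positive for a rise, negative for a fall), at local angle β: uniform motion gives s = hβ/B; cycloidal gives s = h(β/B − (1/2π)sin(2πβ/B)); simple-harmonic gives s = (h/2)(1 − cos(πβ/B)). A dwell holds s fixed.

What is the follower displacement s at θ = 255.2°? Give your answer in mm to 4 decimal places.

seg 1 [0°–73.3°] uniform, h=16: full span → s += 16 → s = 16.0000
seg 2 [73.3°–100.5°] dwell: s stays 16.0000
seg 3 [100.5°–152.3°] simple-harmonic, h=-9: full span → s += -9 → s = 7.0000
seg 4 [152.3°–275.4°] uniform, h=13: θ=255.2° here. β=102.9, B=123.1. 13·102.9/123.1 = 10.8668 → s = 17.8668

17.8668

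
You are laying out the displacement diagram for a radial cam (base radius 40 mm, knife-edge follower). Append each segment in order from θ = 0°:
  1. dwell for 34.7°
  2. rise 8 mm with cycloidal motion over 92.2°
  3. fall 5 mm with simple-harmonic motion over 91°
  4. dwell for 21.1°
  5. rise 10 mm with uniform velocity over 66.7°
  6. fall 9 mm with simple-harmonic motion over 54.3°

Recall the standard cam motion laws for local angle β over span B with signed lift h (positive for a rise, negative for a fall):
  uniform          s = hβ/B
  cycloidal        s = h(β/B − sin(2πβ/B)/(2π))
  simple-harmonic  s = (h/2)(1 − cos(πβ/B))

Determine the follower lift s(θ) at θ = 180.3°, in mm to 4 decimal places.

seg 1 [0°–34.7°] dwell: s stays 0.0000
seg 2 [34.7°–126.9°] cycloidal, h=8: full span → s += 8 → s = 8.0000
seg 3 [126.9°–217.9°] simple-harmonic, h=-5: θ=180.3° here. β=53.4, B=91. -5/2·(1 − cos(π·0.5868)) = -3.1734 → s = 4.8266

4.8266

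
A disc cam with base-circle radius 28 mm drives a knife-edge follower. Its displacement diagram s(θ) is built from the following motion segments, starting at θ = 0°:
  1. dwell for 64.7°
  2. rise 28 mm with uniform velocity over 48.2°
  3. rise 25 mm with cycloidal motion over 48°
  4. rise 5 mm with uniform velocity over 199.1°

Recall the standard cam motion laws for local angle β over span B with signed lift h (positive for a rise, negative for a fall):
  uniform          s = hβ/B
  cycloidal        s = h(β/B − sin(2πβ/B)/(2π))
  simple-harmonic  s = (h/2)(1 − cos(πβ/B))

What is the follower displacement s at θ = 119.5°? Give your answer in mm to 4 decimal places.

seg 1 [0°–64.7°] dwell: s stays 0.0000
seg 2 [64.7°–112.9°] uniform, h=28: full span → s += 28 → s = 28.0000
seg 3 [112.9°–160.9°] cycloidal, h=25: θ=119.5° here. β=6.6, B=48. 25·(0.1375 − sin(2π·0.1375)/(2π)) = 0.4119 → s = 28.4119

28.4119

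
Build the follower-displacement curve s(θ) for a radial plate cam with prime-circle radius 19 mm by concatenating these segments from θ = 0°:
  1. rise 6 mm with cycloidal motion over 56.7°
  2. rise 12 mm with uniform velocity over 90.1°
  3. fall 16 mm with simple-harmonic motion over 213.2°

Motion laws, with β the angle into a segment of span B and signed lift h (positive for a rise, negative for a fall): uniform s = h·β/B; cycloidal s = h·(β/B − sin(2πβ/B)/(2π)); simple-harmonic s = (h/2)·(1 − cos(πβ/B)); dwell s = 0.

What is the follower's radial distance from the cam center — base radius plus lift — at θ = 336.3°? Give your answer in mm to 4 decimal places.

seg 1 [0°–56.7°] cycloidal, h=6: full span → s += 6 → s = 6.0000
seg 2 [56.7°–146.8°] uniform, h=12: full span → s += 12 → s = 18.0000
seg 3 [146.8°–360°] simple-harmonic, h=-16: θ=336.3° here. β=189.5, B=213.2. -16/2·(1 − cos(π·0.8888)) = -15.5171 → s = 2.4829
radial distance = base radius + s = 19 + 2.4829 = 21.4829

21.4829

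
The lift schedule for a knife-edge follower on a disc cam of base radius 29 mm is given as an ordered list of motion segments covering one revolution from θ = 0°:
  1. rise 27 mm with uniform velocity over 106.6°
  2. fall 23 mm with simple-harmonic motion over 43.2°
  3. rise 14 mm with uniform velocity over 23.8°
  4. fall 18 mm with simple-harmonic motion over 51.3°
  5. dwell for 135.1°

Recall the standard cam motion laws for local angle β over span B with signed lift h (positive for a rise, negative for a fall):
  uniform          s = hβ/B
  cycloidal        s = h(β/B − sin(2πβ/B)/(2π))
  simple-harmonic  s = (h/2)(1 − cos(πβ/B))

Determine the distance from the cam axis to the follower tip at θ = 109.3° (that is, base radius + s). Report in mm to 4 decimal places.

seg 1 [0°–106.6°] uniform, h=27: full span → s += 27 → s = 27.0000
seg 2 [106.6°–149.8°] simple-harmonic, h=-23: θ=109.3° here. β=2.7, B=43.2. -23/2·(1 − cos(π·0.0625)) = -0.2210 → s = 26.7790
radial distance = base radius + s = 29 + 26.7790 = 55.7790

55.7790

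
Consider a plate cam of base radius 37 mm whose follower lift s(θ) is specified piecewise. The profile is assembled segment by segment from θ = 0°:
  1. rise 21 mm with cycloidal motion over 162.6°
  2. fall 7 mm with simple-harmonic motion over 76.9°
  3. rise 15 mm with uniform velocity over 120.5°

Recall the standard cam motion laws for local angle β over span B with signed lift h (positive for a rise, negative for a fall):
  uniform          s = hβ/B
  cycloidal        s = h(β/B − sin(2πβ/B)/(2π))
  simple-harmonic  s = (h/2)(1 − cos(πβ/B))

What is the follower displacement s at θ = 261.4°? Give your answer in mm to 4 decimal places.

seg 1 [0°–162.6°] cycloidal, h=21: full span → s += 21 → s = 21.0000
seg 2 [162.6°–239.5°] simple-harmonic, h=-7: full span → s += -7 → s = 14.0000
seg 3 [239.5°–360°] uniform, h=15: θ=261.4° here. β=21.9, B=120.5. 15·21.9/120.5 = 2.7261 → s = 16.7261

16.7261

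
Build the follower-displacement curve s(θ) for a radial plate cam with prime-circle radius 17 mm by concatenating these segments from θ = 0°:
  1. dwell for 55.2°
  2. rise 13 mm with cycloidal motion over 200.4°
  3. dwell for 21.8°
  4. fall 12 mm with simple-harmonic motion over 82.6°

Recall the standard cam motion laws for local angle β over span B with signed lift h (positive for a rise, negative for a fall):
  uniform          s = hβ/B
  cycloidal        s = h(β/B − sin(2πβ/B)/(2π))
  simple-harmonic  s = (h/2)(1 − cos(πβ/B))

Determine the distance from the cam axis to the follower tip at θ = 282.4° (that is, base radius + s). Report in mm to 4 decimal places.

seg 1 [0°–55.2°] dwell: s stays 0.0000
seg 2 [55.2°–255.6°] cycloidal, h=13: full span → s += 13 → s = 13.0000
seg 3 [255.6°–277.4°] dwell: s stays 13.0000
seg 4 [277.4°–360°] simple-harmonic, h=-12: θ=282.4° here. β=5, B=82.6. -12/2·(1 − cos(π·0.0605)) = -0.1082 → s = 12.8918
radial distance = base radius + s = 17 + 12.8918 = 29.8918

29.8918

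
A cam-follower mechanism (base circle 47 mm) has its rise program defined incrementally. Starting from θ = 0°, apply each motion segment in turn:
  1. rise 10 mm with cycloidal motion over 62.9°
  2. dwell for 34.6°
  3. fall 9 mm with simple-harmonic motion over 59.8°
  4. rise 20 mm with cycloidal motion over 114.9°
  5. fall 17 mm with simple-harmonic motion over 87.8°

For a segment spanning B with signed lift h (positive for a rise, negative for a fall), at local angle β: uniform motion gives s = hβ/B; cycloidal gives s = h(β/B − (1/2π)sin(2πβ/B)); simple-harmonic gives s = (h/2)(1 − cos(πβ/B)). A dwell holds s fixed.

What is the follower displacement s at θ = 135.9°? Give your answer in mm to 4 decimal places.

seg 1 [0°–62.9°] cycloidal, h=10: full span → s += 10 → s = 10.0000
seg 2 [62.9°–97.5°] dwell: s stays 10.0000
seg 3 [97.5°–157.3°] simple-harmonic, h=-9: θ=135.9° here. β=38.4, B=59.8. -9/2·(1 − cos(π·0.6421)) = -6.4433 → s = 3.5567

3.5567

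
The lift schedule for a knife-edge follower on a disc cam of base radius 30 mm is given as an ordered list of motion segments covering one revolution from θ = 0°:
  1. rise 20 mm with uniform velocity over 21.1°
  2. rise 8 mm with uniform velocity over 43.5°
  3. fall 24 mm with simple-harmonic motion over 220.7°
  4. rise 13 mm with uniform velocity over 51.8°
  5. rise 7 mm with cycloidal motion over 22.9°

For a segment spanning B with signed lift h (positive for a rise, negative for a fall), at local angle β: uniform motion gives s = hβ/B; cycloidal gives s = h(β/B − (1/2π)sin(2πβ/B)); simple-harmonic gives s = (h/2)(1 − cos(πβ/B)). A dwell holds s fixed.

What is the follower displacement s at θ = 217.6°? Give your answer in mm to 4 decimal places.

seg 1 [0°–21.1°] uniform, h=20: full span → s += 20 → s = 20.0000
seg 2 [21.1°–64.6°] uniform, h=8: full span → s += 8 → s = 28.0000
seg 3 [64.6°–285.3°] simple-harmonic, h=-24: θ=217.6° here. β=153, B=220.7. -24/2·(1 − cos(π·0.6932)) = -18.8459 → s = 9.1541

9.1541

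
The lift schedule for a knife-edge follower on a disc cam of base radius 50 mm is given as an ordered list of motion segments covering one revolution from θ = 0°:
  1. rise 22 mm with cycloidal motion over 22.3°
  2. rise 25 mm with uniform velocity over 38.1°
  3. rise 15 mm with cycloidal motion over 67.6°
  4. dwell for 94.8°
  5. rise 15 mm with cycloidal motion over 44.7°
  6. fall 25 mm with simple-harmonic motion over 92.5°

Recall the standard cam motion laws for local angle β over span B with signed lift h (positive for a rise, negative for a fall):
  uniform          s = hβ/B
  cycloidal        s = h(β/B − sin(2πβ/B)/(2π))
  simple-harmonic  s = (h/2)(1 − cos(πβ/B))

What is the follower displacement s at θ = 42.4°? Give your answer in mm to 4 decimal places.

seg 1 [0°–22.3°] cycloidal, h=22: full span → s += 22 → s = 22.0000
seg 2 [22.3°–60.4°] uniform, h=25: θ=42.4° here. β=20.1, B=38.1. 25·20.1/38.1 = 13.1890 → s = 35.1890

35.1890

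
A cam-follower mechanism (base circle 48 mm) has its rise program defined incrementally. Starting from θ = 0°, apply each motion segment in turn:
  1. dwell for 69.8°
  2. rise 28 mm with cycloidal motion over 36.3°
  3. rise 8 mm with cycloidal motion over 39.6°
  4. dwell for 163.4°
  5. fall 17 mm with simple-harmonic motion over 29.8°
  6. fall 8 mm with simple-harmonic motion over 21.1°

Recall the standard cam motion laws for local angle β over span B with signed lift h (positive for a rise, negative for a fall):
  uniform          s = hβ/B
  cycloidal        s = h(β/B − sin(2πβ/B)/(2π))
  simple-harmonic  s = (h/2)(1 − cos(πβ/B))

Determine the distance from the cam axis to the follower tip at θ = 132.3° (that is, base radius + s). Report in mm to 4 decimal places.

seg 1 [0°–69.8°] dwell: s stays 0.0000
seg 2 [69.8°–106.1°] cycloidal, h=28: full span → s += 28 → s = 28.0000
seg 3 [106.1°–145.7°] cycloidal, h=8: θ=132.3° here. β=26.2, B=39.6. 8·(0.6616 − sin(2π·0.6616)/(2π)) = 6.3748 → s = 34.3748
radial distance = base radius + s = 48 + 34.3748 = 82.3748

82.3748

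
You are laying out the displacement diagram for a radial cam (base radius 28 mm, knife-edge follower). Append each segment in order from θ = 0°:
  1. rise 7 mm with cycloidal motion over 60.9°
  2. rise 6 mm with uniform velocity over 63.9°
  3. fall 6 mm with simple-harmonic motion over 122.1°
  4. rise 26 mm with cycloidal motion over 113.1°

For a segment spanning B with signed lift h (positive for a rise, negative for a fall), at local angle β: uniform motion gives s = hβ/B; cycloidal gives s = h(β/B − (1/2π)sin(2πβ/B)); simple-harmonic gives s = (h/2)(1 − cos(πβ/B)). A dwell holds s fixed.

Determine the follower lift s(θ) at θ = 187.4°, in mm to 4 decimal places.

seg 1 [0°–60.9°] cycloidal, h=7: full span → s += 7 → s = 7.0000
seg 2 [60.9°–124.8°] uniform, h=6: full span → s += 6 → s = 13.0000
seg 3 [124.8°–246.9°] simple-harmonic, h=-6: θ=187.4° here. β=62.6, B=122.1. -6/2·(1 − cos(π·0.5127)) = -3.1196 → s = 9.8804

9.8804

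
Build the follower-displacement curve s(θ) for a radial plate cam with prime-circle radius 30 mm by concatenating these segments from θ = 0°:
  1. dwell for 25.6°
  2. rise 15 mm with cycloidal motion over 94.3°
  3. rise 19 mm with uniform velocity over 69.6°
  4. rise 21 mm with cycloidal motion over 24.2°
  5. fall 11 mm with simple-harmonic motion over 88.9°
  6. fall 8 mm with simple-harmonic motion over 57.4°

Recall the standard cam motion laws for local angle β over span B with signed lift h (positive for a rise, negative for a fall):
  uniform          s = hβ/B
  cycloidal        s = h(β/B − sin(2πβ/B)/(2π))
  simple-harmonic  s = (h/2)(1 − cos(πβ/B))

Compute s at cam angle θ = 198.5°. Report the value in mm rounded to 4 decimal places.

seg 1 [0°–25.6°] dwell: s stays 0.0000
seg 2 [25.6°–119.9°] cycloidal, h=15: full span → s += 15 → s = 15.0000
seg 3 [119.9°–189.5°] uniform, h=19: full span → s += 19 → s = 34.0000
seg 4 [189.5°–213.7°] cycloidal, h=21: θ=198.5° here. β=9, B=24.2. 21·(0.3719 − sin(2π·0.3719)/(2π)) = 5.4010 → s = 39.4010

39.4010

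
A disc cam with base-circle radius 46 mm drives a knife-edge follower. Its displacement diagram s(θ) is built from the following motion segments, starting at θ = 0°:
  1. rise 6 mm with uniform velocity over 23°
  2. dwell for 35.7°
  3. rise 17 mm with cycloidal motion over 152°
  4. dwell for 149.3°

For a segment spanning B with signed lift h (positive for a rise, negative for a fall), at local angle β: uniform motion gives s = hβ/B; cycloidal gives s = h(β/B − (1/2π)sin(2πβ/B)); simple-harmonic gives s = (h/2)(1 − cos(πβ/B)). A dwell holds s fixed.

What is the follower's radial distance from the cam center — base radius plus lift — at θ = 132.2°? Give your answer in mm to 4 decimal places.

seg 1 [0°–23°] uniform, h=6: full span → s += 6 → s = 6.0000
seg 2 [23°–58.7°] dwell: s stays 6.0000
seg 3 [58.7°–210.7°] cycloidal, h=17: θ=132.2° here. β=73.5, B=152. 17·(0.4836 − sin(2π·0.4836)/(2π)) = 7.9413 → s = 13.9413
radial distance = base radius + s = 46 + 13.9413 = 59.9413

59.9413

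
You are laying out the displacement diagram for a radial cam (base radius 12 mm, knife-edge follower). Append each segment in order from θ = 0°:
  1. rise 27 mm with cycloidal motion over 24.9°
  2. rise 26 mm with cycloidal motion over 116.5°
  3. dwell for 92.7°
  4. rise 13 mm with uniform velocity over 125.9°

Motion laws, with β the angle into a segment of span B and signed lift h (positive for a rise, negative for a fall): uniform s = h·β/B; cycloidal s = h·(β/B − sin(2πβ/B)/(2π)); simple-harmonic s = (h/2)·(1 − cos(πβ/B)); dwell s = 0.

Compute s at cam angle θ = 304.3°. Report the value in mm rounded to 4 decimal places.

seg 1 [0°–24.9°] cycloidal, h=27: full span → s += 27 → s = 27.0000
seg 2 [24.9°–141.4°] cycloidal, h=26: full span → s += 26 → s = 53.0000
seg 3 [141.4°–234.1°] dwell: s stays 53.0000
seg 4 [234.1°–360°] uniform, h=13: θ=304.3° here. β=70.2, B=125.9. 13·70.2/125.9 = 7.2486 → s = 60.2486

60.2486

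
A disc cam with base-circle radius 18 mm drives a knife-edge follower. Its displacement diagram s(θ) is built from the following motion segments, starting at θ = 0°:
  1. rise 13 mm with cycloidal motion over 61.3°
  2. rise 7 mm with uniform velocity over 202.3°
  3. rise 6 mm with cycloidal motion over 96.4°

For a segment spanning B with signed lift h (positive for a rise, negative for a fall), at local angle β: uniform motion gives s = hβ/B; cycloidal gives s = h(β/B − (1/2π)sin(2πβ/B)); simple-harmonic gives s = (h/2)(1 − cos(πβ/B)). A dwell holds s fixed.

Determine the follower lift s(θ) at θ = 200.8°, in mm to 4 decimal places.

seg 1 [0°–61.3°] cycloidal, h=13: full span → s += 13 → s = 13.0000
seg 2 [61.3°–263.6°] uniform, h=7: θ=200.8° here. β=139.5, B=202.3. 7·139.5/202.3 = 4.8270 → s = 17.8270

17.8270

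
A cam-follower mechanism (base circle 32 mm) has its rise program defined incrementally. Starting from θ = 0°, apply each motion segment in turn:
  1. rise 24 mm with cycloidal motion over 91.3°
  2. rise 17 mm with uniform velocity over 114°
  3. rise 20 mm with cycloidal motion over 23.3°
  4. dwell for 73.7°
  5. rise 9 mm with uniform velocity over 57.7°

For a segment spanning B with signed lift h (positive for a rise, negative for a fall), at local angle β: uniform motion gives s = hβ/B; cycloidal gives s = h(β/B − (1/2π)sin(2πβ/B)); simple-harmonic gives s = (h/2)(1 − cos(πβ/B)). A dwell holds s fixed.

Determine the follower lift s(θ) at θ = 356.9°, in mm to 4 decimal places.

seg 1 [0°–91.3°] cycloidal, h=24: full span → s += 24 → s = 24.0000
seg 2 [91.3°–205.3°] uniform, h=17: full span → s += 17 → s = 41.0000
seg 3 [205.3°–228.6°] cycloidal, h=20: full span → s += 20 → s = 61.0000
seg 4 [228.6°–302.3°] dwell: s stays 61.0000
seg 5 [302.3°–360°] uniform, h=9: θ=356.9° here. β=54.6, B=57.7. 9·54.6/57.7 = 8.5165 → s = 69.5165

69.5165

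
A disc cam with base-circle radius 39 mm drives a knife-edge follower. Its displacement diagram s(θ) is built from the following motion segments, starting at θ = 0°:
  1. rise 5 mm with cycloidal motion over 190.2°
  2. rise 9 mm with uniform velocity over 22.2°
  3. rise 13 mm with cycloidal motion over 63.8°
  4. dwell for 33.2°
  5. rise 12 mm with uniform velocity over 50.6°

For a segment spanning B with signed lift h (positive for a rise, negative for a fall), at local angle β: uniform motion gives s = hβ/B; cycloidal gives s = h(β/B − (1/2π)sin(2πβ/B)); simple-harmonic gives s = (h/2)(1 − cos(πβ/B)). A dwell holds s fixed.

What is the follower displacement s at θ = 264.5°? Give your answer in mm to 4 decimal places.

seg 1 [0°–190.2°] cycloidal, h=5: full span → s += 5 → s = 5.0000
seg 2 [190.2°–212.4°] uniform, h=9: full span → s += 9 → s = 14.0000
seg 3 [212.4°–276.2°] cycloidal, h=13: θ=264.5° here. β=52.1, B=63.8. 13·(0.8166 − sin(2π·0.8166)/(2π)) = 12.5064 → s = 26.5064

26.5064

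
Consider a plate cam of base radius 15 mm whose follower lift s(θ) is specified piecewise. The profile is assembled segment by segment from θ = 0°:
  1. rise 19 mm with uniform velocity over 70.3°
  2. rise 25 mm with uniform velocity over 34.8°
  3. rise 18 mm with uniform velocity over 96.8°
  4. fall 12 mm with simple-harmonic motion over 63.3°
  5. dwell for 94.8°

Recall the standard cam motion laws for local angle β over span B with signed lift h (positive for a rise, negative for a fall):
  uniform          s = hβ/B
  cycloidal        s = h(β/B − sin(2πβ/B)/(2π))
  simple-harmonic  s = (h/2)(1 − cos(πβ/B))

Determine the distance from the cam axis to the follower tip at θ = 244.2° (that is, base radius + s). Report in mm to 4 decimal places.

seg 1 [0°–70.3°] uniform, h=19: full span → s += 19 → s = 19.0000
seg 2 [70.3°–105.1°] uniform, h=25: full span → s += 25 → s = 44.0000
seg 3 [105.1°–201.9°] uniform, h=18: full span → s += 18 → s = 62.0000
seg 4 [201.9°–265.2°] simple-harmonic, h=-12: θ=244.2° here. β=42.3, B=63.3. -12/2·(1 − cos(π·0.6682)) = -9.0258 → s = 52.9742
radial distance = base radius + s = 15 + 52.9742 = 67.9742

67.9742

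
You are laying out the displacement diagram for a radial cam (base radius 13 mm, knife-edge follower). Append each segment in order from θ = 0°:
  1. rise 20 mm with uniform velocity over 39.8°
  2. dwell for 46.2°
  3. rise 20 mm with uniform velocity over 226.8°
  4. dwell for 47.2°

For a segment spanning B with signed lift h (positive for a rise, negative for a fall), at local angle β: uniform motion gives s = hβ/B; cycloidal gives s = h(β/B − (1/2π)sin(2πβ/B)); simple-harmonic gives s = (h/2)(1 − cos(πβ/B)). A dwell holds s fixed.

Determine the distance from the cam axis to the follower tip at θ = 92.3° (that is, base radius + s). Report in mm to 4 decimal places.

seg 1 [0°–39.8°] uniform, h=20: full span → s += 20 → s = 20.0000
seg 2 [39.8°–86°] dwell: s stays 20.0000
seg 3 [86°–312.8°] uniform, h=20: θ=92.3° here. β=6.3, B=226.8. 20·6.3/226.8 = 0.5556 → s = 20.5556
radial distance = base radius + s = 13 + 20.5556 = 33.5556

33.5556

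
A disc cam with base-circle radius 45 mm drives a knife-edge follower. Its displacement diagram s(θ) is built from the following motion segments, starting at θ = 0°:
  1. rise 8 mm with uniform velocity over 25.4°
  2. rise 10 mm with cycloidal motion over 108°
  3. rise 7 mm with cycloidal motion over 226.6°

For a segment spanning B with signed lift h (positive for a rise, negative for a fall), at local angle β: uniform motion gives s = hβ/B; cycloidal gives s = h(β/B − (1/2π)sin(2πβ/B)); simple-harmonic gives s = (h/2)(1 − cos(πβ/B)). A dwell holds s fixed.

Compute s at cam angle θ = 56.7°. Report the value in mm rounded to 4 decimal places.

seg 1 [0°–25.4°] uniform, h=8: full span → s += 8 → s = 8.0000
seg 2 [25.4°–133.4°] cycloidal, h=10: θ=56.7° here. β=31.3, B=108. 10·(0.2898 − sin(2π·0.2898)/(2π)) = 1.3561 → s = 9.3561

9.3561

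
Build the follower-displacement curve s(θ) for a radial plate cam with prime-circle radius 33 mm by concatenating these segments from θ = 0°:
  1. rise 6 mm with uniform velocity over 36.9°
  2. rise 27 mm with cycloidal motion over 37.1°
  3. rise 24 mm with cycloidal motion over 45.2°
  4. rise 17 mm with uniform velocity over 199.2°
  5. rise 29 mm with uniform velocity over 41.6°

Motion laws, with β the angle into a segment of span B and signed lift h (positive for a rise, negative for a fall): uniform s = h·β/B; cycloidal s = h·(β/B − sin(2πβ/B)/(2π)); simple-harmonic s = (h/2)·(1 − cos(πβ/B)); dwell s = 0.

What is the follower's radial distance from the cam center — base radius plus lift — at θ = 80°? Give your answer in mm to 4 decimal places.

seg 1 [0°–36.9°] uniform, h=6: full span → s += 6 → s = 6.0000
seg 2 [36.9°–74°] cycloidal, h=27: full span → s += 27 → s = 33.0000
seg 3 [74°–119.2°] cycloidal, h=24: θ=80° here. β=6, B=45.2. 24·(0.1327 − sin(2π·0.1327)/(2π)) = 0.3567 → s = 33.3567
radial distance = base radius + s = 33 + 33.3567 = 66.3567

66.3567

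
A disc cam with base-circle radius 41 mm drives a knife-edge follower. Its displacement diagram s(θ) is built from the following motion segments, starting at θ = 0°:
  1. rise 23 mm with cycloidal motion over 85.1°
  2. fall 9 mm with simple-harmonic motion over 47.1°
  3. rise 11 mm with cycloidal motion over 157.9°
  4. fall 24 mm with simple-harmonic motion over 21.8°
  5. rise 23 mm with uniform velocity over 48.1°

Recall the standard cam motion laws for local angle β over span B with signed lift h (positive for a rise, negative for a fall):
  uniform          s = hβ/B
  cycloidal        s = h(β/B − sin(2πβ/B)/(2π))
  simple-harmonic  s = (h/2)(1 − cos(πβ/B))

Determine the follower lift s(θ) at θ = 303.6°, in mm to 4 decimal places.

seg 1 [0°–85.1°] cycloidal, h=23: full span → s += 23 → s = 23.0000
seg 2 [85.1°–132.2°] simple-harmonic, h=-9: full span → s += -9 → s = 14.0000
seg 3 [132.2°–290.1°] cycloidal, h=11: full span → s += 11 → s = 25.0000
seg 4 [290.1°–311.9°] simple-harmonic, h=-24: θ=303.6° here. β=13.5, B=21.8. -24/2·(1 − cos(π·0.6193)) = -16.3918 → s = 8.6082

8.6082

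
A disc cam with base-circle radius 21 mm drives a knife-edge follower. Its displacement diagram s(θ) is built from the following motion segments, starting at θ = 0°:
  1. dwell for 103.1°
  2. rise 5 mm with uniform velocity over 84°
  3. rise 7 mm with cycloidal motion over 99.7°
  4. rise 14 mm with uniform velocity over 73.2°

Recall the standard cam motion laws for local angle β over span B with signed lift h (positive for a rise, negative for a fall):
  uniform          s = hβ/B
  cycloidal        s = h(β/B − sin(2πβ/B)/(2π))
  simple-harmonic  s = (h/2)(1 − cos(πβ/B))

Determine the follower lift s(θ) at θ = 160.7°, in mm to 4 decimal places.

seg 1 [0°–103.1°] dwell: s stays 0.0000
seg 2 [103.1°–187.1°] uniform, h=5: θ=160.7° here. β=57.6, B=84. 5·57.6/84 = 3.4286 → s = 3.4286

3.4286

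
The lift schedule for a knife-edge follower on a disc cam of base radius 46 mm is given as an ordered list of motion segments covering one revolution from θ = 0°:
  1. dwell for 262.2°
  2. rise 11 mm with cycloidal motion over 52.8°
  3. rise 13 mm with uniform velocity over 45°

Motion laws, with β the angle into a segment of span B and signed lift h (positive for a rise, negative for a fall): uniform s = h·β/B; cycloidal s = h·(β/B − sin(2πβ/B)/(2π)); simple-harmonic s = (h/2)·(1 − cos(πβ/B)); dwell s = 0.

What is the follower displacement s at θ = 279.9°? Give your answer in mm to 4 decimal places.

seg 1 [0°–262.2°] dwell: s stays 0.0000
seg 2 [262.2°–315°] cycloidal, h=11: θ=279.9° here. β=17.7, B=52.8. 11·(0.3352 − sin(2π·0.3352)/(2π)) = 2.1819 → s = 2.1819

2.1819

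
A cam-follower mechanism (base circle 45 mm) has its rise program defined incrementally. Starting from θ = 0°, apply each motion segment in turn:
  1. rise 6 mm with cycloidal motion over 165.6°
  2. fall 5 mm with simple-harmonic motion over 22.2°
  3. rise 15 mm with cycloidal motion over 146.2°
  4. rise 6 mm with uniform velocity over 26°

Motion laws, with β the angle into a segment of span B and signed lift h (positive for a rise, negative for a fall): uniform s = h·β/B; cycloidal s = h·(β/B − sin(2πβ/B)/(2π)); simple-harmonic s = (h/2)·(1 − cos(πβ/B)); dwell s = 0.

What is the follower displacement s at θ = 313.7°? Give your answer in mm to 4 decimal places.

seg 1 [0°–165.6°] cycloidal, h=6: full span → s += 6 → s = 6.0000
seg 2 [165.6°–187.8°] simple-harmonic, h=-5: full span → s += -5 → s = 1.0000
seg 3 [187.8°–334°] cycloidal, h=15: θ=313.7° here. β=125.9, B=146.2. 15·(0.8611 − sin(2π·0.8611)/(2π)) = 14.7457 → s = 15.7457

15.7457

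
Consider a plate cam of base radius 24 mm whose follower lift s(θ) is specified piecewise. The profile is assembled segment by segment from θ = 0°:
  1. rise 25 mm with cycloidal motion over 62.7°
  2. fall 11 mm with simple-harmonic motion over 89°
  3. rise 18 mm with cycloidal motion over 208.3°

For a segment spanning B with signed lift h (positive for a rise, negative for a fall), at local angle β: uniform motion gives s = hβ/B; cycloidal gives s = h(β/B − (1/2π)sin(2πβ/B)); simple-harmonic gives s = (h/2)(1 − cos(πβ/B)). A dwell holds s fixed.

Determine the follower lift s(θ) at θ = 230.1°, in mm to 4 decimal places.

seg 1 [0°–62.7°] cycloidal, h=25: full span → s += 25 → s = 25.0000
seg 2 [62.7°–151.7°] simple-harmonic, h=-11: full span → s += -11 → s = 14.0000
seg 3 [151.7°–360°] cycloidal, h=18: θ=230.1° here. β=78.4, B=208.3. 18·(0.3764 − sin(2π·0.3764)/(2π)) = 4.7668 → s = 18.7668

18.7668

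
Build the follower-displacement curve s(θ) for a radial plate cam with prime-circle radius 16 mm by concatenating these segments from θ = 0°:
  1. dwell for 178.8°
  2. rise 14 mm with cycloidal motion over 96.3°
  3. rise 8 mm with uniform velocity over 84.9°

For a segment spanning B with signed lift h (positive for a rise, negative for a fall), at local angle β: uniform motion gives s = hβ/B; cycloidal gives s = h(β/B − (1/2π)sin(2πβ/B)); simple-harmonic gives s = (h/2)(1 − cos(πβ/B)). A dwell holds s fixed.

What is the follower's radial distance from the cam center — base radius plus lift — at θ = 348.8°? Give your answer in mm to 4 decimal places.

seg 1 [0°–178.8°] dwell: s stays 0.0000
seg 2 [178.8°–275.1°] cycloidal, h=14: full span → s += 14 → s = 14.0000
seg 3 [275.1°–360°] uniform, h=8: θ=348.8° here. β=73.7, B=84.9. 8·73.7/84.9 = 6.9446 → s = 20.9446
radial distance = base radius + s = 16 + 20.9446 = 36.9446

36.9446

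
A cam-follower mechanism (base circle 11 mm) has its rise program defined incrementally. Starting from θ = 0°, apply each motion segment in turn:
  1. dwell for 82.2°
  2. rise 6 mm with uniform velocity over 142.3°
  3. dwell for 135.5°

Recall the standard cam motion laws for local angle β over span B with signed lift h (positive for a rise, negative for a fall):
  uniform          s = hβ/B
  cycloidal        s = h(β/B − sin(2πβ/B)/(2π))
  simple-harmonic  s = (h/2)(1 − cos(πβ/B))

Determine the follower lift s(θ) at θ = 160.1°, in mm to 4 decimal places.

seg 1 [0°–82.2°] dwell: s stays 0.0000
seg 2 [82.2°–224.5°] uniform, h=6: θ=160.1° here. β=77.9, B=142.3. 6·77.9/142.3 = 3.2846 → s = 3.2846

3.2846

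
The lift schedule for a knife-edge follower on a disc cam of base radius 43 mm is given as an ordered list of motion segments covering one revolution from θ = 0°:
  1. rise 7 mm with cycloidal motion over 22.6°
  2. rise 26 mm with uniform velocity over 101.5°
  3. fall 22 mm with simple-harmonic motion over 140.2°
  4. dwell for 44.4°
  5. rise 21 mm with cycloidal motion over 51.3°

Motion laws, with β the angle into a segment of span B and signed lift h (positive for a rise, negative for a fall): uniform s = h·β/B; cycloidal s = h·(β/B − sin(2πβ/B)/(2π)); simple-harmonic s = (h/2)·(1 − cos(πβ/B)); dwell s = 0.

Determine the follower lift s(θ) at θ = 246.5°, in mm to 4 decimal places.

seg 1 [0°–22.6°] cycloidal, h=7: full span → s += 7 → s = 7.0000
seg 2 [22.6°–124.1°] uniform, h=26: full span → s += 26 → s = 33.0000
seg 3 [124.1°–264.3°] simple-harmonic, h=-22: θ=246.5° here. β=122.4, B=140.2. -22/2·(1 − cos(π·0.8730)) = -21.1365 → s = 11.8635

11.8635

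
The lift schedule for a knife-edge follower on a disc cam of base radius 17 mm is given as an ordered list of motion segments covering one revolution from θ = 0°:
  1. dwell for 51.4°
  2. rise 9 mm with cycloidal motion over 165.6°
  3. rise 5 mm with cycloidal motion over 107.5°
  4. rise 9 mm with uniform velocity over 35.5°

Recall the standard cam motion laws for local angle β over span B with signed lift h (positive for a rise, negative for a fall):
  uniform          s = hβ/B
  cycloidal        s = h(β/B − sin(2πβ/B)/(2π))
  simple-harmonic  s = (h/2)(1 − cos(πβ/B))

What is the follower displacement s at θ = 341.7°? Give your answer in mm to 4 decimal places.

seg 1 [0°–51.4°] dwell: s stays 0.0000
seg 2 [51.4°–217°] cycloidal, h=9: full span → s += 9 → s = 9.0000
seg 3 [217°–324.5°] cycloidal, h=5: full span → s += 5 → s = 14.0000
seg 4 [324.5°–360°] uniform, h=9: θ=341.7° here. β=17.2, B=35.5. 9·17.2/35.5 = 4.3606 → s = 18.3606

18.3606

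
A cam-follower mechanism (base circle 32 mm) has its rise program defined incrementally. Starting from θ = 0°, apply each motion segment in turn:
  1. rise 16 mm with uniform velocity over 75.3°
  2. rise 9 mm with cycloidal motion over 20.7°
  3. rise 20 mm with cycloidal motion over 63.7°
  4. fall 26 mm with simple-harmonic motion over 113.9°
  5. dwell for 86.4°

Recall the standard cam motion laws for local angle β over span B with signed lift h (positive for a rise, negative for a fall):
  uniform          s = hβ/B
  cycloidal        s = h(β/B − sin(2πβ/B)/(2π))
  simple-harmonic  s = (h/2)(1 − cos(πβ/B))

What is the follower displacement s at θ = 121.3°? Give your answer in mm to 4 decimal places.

seg 1 [0°–75.3°] uniform, h=16: full span → s += 16 → s = 16.0000
seg 2 [75.3°–96°] cycloidal, h=9: full span → s += 9 → s = 25.0000
seg 3 [96°–159.7°] cycloidal, h=20: θ=121.3° here. β=25.3, B=63.7. 20·(0.3972 − sin(2π·0.3972)/(2π)) = 6.0271 → s = 31.0271

31.0271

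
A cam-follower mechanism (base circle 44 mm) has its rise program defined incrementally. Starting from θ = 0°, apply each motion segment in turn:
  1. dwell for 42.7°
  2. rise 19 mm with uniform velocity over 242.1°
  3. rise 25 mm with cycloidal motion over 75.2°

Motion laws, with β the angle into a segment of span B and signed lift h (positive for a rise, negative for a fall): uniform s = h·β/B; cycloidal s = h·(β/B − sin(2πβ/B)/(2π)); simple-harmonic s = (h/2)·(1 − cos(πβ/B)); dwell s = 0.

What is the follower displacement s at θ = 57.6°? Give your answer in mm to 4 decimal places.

seg 1 [0°–42.7°] dwell: s stays 0.0000
seg 2 [42.7°–284.8°] uniform, h=19: θ=57.6° here. β=14.9, B=242.1. 19·14.9/242.1 = 1.1694 → s = 1.1694

1.1694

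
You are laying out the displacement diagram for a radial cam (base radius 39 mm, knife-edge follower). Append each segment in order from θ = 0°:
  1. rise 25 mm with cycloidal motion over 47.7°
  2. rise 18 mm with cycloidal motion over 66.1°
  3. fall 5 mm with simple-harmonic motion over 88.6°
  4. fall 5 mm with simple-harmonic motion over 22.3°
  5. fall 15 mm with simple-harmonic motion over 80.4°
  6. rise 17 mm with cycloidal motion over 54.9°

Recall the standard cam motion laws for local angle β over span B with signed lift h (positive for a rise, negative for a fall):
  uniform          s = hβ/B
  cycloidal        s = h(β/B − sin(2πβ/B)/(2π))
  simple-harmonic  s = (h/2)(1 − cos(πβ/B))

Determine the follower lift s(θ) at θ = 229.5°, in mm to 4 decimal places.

seg 1 [0°–47.7°] cycloidal, h=25: full span → s += 25 → s = 25.0000
seg 2 [47.7°–113.8°] cycloidal, h=18: full span → s += 18 → s = 43.0000
seg 3 [113.8°–202.4°] simple-harmonic, h=-5: full span → s += -5 → s = 38.0000
seg 4 [202.4°–224.7°] simple-harmonic, h=-5: full span → s += -5 → s = 33.0000
seg 5 [224.7°–305.1°] simple-harmonic, h=-15: θ=229.5° here. β=4.8, B=80.4. -15/2·(1 − cos(π·0.0597)) = -0.1315 → s = 32.8685

32.8685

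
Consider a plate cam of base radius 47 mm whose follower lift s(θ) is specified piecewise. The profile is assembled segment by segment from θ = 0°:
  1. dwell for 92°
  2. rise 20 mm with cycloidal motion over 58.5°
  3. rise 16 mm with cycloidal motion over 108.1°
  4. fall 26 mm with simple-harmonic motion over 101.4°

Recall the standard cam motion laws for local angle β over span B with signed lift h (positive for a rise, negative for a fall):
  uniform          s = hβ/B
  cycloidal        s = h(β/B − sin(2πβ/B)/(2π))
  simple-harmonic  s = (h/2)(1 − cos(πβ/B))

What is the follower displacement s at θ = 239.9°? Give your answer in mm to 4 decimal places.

seg 1 [0°–92°] dwell: s stays 0.0000
seg 2 [92°–150.5°] cycloidal, h=20: full span → s += 20 → s = 20.0000
seg 3 [150.5°–258.6°] cycloidal, h=16: θ=239.9° here. β=89.4, B=108.1. 16·(0.8270 − sin(2π·0.8270)/(2π)) = 15.4863 → s = 35.4863

35.4863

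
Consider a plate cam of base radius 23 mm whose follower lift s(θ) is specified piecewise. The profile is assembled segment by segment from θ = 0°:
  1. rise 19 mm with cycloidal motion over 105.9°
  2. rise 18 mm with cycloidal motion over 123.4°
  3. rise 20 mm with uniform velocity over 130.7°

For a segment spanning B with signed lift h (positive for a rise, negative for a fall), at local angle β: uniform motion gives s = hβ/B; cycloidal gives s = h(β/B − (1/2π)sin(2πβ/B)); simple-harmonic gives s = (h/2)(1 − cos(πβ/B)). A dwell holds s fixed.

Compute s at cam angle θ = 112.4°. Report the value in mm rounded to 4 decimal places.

seg 1 [0°–105.9°] cycloidal, h=19: full span → s += 19 → s = 19.0000
seg 2 [105.9°–229.3°] cycloidal, h=18: θ=112.4° here. β=6.5, B=123.4. 18·(0.0527 − sin(2π·0.0527)/(2π)) = 0.0172 → s = 19.0172

19.0172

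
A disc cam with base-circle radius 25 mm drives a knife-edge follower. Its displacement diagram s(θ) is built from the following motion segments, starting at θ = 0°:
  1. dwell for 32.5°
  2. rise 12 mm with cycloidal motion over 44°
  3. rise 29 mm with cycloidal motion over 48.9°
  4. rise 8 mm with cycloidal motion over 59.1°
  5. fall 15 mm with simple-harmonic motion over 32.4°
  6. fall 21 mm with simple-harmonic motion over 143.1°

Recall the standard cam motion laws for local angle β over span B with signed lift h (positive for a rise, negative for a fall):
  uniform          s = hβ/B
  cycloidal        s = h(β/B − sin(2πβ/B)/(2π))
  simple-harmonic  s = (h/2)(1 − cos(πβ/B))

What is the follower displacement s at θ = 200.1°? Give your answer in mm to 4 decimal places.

seg 1 [0°–32.5°] dwell: s stays 0.0000
seg 2 [32.5°–76.5°] cycloidal, h=12: full span → s += 12 → s = 12.0000
seg 3 [76.5°–125.4°] cycloidal, h=29: full span → s += 29 → s = 41.0000
seg 4 [125.4°–184.5°] cycloidal, h=8: full span → s += 8 → s = 49.0000
seg 5 [184.5°–216.9°] simple-harmonic, h=-15: θ=200.1° here. β=15.6, B=32.4. -15/2·(1 − cos(π·0.4815)) = -7.0639 → s = 41.9361

41.9361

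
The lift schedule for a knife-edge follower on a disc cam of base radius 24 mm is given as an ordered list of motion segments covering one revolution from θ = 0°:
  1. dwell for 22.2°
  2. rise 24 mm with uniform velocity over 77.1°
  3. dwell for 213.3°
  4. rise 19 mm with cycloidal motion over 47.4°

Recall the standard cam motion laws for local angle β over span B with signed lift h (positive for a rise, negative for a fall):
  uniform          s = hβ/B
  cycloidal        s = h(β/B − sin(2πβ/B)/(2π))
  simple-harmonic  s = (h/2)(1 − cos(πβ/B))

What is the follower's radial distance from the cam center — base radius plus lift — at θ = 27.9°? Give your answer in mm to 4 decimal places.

seg 1 [0°–22.2°] dwell: s stays 0.0000
seg 2 [22.2°–99.3°] uniform, h=24: θ=27.9° here. β=5.7, B=77.1. 24·5.7/77.1 = 1.7743 → s = 1.7743
radial distance = base radius + s = 24 + 1.7743 = 25.7743

25.7743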